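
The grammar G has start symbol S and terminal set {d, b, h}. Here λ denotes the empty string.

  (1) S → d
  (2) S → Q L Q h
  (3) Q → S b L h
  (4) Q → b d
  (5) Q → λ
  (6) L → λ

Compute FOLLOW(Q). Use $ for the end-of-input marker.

{b, d, h}

FIRST(L): from L→λ we get {λ}. So FIRST(L) = {λ}.
FIRST(S): from S→d we get {d}; from S→Q L Q h we get {b, d, h}. So FIRST(S) = {b, d, h}.
FIRST(Q): from Q→S b L h we get {b, d, h}; from Q→b d we get {b}; from Q→λ we get {λ}. So FIRST(Q) = {λ, b, d, h}.
FOLLOW(S) includes $ since S is the start symbol.
FOLLOW(S): in Q→S b L h, S is followed by b L h with FIRST {b}. Thus FOLLOW(S) = {$, b}.
FOLLOW(Q): in S→Q L Q h (occurrence 1), Q is followed by L Q h with FIRST {b, d, h}; in S→Q L Q h (occurrence 2), Q is followed by h with FIRST {h}. Thus FOLLOW(Q) = {b, d, h}.
FOLLOW(L): in S→Q L Q h, L is followed by Q h with FIRST {b, d, h}; in Q→S b L h, L is followed by h with FIRST {h}. Thus FOLLOW(L) = {b, d, h}.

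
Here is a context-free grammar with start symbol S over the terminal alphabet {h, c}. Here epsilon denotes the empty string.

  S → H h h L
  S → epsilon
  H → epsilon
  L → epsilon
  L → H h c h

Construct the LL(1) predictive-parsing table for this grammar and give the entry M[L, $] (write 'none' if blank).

L → epsilon

FIRST(H) = {epsilon}
FIRST(S) = {epsilon, h}  (via H h h L)
FIRST(L) = {epsilon, h}  (via H h c h)
FOLLOW(S) includes $ since S is the start symbol.
FOLLOW(S): S appears on no right-hand side. Thus FOLLOW(S) = {$}.
FOLLOW(L): in S→H h h L, the suffix after L is empty, so FOLLOW(L) ⊇ FOLLOW(S) = {$}. Thus FOLLOW(L) = {$}.
For L → epsilon: FIRST(epsilon) = {epsilon}, so it goes in M[L, t] for t ∈ {}; since epsilon ∈ FIRST, also for every t ∈ FOLLOW(L) = {$}.
For L → H h c h: FIRST(H h c h) = {h}, so it goes in M[L, t] for t ∈ {h}.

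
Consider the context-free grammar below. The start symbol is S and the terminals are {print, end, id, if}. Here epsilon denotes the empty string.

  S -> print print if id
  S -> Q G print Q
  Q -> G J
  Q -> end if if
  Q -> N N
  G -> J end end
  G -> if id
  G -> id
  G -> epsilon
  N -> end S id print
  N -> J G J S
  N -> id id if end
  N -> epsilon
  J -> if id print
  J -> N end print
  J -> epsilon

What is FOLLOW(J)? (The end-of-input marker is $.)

{$, end, id, if, print}

FIRST(S) = {end, id, if, print}  (via Q G print Q)
FIRST(Q) = {epsilon, end, id, if, print}  (via G J, N N)
FIRST(G) = {epsilon, end, id, if, print}  (via J end end)
FIRST(N) = {epsilon, end, id, if, print}  (via J G J S)
FIRST(J) = {epsilon, end, id, if, print}  (via N end print)
FOLLOW(S) includes $ since S is the start symbol.
FOLLOW(S): in N->end S id print, S is followed by id print with FIRST {id}; in N->J G J S, the suffix after S is empty, so FOLLOW(S) ⊇ FOLLOW(N) = {$, end, id, if, print}. Thus FOLLOW(S) = {$, end, id, if, print}.
FOLLOW(Q): in S->Q G print Q (occurrence 1), Q is followed by G print Q with FIRST {end, id, if, print}; in S->Q G print Q (occurrence 2), the suffix after Q is empty, so FOLLOW(Q) ⊇ FOLLOW(S) = {$, end, id, if, print}. Thus FOLLOW(Q) = {$, end, id, if, print}.
FOLLOW(G): in S->Q G print Q, G is followed by print Q with FIRST {print}; in Q->G J, G is followed by J with FIRST {epsilon, end, id, if, print}; in Q->G J, the suffix after G is nullable, so FOLLOW(G) ⊇ FOLLOW(Q) = {$, end, id, if, print}; in N->J G J S, G is followed by J S with FIRST {end, id, if, print}. Thus FOLLOW(G) = {$, end, id, if, print}.
FOLLOW(N): in Q->N N (occurrence 1), N is followed by N with FIRST {epsilon, end, id, if, print}; in Q->N N (occurrence 1), the suffix after N is nullable, so FOLLOW(N) ⊇ FOLLOW(Q) = {$, end, id, if, print}; in Q->N N (occurrence 2), the suffix after N is empty, so FOLLOW(N) ⊇ FOLLOW(Q) = {$, end, id, if, print}; in J->N end print, N is followed by end print with FIRST {end}. Thus FOLLOW(N) = {$, end, id, if, print}.
FOLLOW(J): in Q->G J, the suffix after J is empty, so FOLLOW(J) ⊇ FOLLOW(Q) = {$, end, id, if, print}; in G->J end end, J is followed by end end with FIRST {end}; in N->J G J S (occurrence 1), J is followed by G J S with FIRST {end, id, if, print}; in N->J G J S (occurrence 2), J is followed by S with FIRST {end, id, if, print}. Thus FOLLOW(J) = {$, end, id, if, print}.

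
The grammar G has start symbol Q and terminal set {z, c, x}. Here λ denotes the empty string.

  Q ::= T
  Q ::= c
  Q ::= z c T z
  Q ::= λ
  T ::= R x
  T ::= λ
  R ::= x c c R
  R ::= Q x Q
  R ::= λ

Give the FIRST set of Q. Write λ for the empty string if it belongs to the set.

{λ, c, x, z}

FIRST(Q): from Q::=T we get {λ, c, x, z}; from Q::=c we get {c}; from Q::=z c T z we get {z}; from Q::=λ we get {λ}. So FIRST(Q) = {λ, c, x, z}.
FIRST(R): from R::=x c c R we get {x}; from R::=Q x Q we get {c, x, z}; from R::=λ we get {λ}. So FIRST(R) = {λ, c, x, z}.
FIRST(T): from T::=R x we get {c, x, z}; from T::=λ we get {λ}. So FIRST(T) = {λ, c, x, z}.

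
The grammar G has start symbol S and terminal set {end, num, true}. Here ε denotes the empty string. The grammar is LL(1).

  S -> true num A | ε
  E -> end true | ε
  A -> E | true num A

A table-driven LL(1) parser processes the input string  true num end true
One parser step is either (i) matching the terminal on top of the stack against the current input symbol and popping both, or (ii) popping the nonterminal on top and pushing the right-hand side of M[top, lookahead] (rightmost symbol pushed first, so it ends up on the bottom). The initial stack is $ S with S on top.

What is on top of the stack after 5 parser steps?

end

     Stack         Input                Action
  1  $ S           true num end true $  expand S -> true num A
  2  $ A num true  true num end true $  match true
  3  $ A num       num end true $       match num
  4  $ A           end true $           expand A -> E
  5  $ E           end true $           expand E -> end true
Stack after step 5: $ true end (top = end).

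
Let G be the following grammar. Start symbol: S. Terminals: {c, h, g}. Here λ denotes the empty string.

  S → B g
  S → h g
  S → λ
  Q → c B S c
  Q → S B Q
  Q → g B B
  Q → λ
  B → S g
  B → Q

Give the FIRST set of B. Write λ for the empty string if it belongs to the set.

{λ, c, g, h}

FIRST(S): from S→B g we get {c, g, h}; from S→h g we get {h}; from S→λ we get {λ}. So FIRST(S) = {λ, c, g, h}.
FIRST(Q): from Q→c B S c we get {c}; from Q→S B Q we get {λ, c, g, h}; from Q→g B B we get {g}; from Q→λ we get {λ}. So FIRST(Q) = {λ, c, g, h}.
FIRST(B): from B→S g we get {c, g, h}; from B→Q we get {λ, c, g, h}. So FIRST(B) = {λ, c, g, h}.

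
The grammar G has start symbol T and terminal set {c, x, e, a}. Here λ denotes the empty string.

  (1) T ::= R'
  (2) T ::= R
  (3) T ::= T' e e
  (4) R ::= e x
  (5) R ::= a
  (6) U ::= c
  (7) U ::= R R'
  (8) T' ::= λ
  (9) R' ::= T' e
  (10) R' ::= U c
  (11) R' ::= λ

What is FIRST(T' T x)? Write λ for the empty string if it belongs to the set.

FIRST(R) = {a, e}
FIRST(T') = {λ}
FIRST(U) = {a, c, e}  (via R R')
FIRST(R') = {λ, a, c, e}  (via T' e, U c)
FIRST(T) = {λ, a, c, e}  (via R', R, T' e e)
FIRST(T' T x): take FIRST of each symbol in turn, carrying on past any symbol whose FIRST contains λ; result {a, c, e, x}.

{a, c, e, x}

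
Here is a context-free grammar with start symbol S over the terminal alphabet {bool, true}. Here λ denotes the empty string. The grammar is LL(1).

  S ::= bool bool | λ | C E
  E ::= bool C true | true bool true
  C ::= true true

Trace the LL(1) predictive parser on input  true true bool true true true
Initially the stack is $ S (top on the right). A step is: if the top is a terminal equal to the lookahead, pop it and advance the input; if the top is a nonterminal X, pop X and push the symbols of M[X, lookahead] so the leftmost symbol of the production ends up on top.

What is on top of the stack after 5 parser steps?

     Stack          Input                            Action
  1  $ S            true true bool true true true $  expand S ::= C E
  2  $ E C          true true bool true true true $  expand C ::= true true
  3  $ E true true  true true bool true true true $  match true
  4  $ E true       true bool true true true $       match true
  5  $ E            bool true true true $            expand E ::= bool C true
Stack after step 5: $ true C bool (top = bool).

bool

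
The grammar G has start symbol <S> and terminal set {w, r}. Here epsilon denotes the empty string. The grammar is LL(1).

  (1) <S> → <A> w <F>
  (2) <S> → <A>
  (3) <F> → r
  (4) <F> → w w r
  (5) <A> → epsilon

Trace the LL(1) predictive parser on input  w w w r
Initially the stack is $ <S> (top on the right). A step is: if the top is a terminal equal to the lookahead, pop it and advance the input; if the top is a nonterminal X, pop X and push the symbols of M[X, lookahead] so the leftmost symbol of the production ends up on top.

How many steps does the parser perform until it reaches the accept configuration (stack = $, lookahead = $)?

7

     Stack        Input      Action
  1  $ <S>        w w w r $  expand <S> → <A> w <F>
  2  $ <F> w <A>  w w w r $  expand <A> → epsilon
  3  $ <F> w      w w w r $  match w
  4  $ <F>        w w r $    expand <F> → w w r
  5  $ r w w      w w r $    match w
  6  $ r w        w r $      match w
  7  $ r          r $        match r
Accept reached after 7 steps.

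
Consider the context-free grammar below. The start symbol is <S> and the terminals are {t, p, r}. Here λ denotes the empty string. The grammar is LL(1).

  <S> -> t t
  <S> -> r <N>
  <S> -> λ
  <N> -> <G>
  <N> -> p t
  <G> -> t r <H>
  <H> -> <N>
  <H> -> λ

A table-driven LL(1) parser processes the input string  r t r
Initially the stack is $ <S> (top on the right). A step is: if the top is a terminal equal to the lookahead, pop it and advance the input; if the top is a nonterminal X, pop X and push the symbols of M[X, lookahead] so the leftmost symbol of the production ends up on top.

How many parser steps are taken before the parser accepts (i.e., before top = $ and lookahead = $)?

     Stack      Input    Action
  1  $ <S>      r t r $  expand <S> -> r <N>
  2  $ <N> r    r t r $  match r
  3  $ <N>      t r $    expand <N> -> <G>
  4  $ <G>      t r $    expand <G> -> t r <H>
  5  $ <H> r t  t r $    match t
  6  $ <H> r    r $      match r
  7  $ <H>      $        expand <H> -> λ
Accept reached after 7 steps.

7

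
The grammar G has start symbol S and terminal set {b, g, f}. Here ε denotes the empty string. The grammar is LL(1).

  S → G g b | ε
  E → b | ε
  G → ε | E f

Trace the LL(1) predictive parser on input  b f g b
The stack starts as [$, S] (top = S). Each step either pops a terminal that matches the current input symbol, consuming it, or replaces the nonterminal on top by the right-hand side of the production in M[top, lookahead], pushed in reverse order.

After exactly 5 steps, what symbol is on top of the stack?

g

step 1: stack=$ S  input=b f g b $  — expand S → G g b
step 2: stack=$ b g G  input=b f g b $  — expand G → E f
step 3: stack=$ b g f E  input=b f g b $  — expand E → b
step 4: stack=$ b g f b  input=b f g b $  — match b
step 5: stack=$ b g f  input=f g b $  — match f
Stack after step 5: $ b g (top = g).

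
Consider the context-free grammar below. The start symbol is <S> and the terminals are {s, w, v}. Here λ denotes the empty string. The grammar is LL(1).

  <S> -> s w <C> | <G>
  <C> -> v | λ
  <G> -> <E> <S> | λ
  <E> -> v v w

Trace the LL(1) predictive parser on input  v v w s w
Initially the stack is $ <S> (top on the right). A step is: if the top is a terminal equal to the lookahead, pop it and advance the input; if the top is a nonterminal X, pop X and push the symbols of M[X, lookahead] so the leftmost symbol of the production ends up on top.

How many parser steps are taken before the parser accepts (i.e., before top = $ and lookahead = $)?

step 1: stack=$ <S>  input=v v w s w $  — expand <S> -> <G>
step 2: stack=$ <G>  input=v v w s w $  — expand <G> -> <E> <S>
step 3: stack=$ <S> <E>  input=v v w s w $  — expand <E> -> v v w
step 4: stack=$ <S> w v v  input=v v w s w $  — match v
step 5: stack=$ <S> w v  input=v w s w $  — match v
step 6: stack=$ <S> w  input=w s w $  — match w
step 7: stack=$ <S>  input=s w $  — expand <S> -> s w <C>
step 8: stack=$ <C> w s  input=s w $  — match s
step 9: stack=$ <C> w  input=w $  — match w
step 10: stack=$ <C>  input=$  — expand <C> -> λ
Accept reached after 10 steps.

10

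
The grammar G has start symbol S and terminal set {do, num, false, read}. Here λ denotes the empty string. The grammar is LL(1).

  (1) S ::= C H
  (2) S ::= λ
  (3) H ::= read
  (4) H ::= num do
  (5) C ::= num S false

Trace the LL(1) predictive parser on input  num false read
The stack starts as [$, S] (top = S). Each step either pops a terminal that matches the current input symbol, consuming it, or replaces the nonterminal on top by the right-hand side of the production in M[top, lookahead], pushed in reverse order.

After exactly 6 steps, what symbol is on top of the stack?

     Stack            Input             Action
  1  $ S              num false read $  expand S ::= C H
  2  $ H C            num false read $  expand C ::= num S false
  3  $ H false S num  num false read $  match num
  4  $ H false S      false read $      expand S ::= λ
  5  $ H false        false read $      match false
  6  $ H              read $            expand H ::= read
Stack after step 6: $ read (top = read).

read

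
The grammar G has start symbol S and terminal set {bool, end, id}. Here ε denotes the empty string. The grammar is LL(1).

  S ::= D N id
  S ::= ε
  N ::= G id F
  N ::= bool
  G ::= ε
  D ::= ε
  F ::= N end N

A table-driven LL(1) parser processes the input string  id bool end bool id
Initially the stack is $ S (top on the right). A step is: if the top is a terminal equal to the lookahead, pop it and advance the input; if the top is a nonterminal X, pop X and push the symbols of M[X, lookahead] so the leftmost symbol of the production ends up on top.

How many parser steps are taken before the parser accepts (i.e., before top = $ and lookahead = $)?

12

      Stack            Input                  Action
   1  $ S              id bool end bool id $  expand S ::= D N id
   2  $ id N D         id bool end bool id $  expand D ::= ε
   3  $ id N           id bool end bool id $  expand N ::= G id F
   4  $ id F id G      id bool end bool id $  expand G ::= ε
   5  $ id F id        id bool end bool id $  match id
   6  $ id F           bool end bool id $     expand F ::= N end N
   7  $ id N end N     bool end bool id $     expand N ::= bool
   8  $ id N end bool  bool end bool id $     match bool
   9  $ id N end       end bool id $          match end
  10  $ id N           bool id $              expand N ::= bool
  11  $ id bool        bool id $              match bool
  12  $ id             id $                   match id
Accept reached after 12 steps.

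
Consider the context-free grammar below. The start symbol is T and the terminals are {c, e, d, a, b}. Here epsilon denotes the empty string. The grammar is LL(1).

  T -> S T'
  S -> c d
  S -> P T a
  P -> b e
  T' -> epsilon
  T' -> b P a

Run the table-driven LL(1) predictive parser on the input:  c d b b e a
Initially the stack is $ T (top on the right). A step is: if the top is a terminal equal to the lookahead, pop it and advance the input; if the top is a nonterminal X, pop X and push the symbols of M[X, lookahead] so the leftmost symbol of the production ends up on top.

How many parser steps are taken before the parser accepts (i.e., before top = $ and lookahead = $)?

      Stack     Input          Action
   1  $ T       c d b b e a $  expand T -> S T'
   2  $ T' S    c d b b e a $  expand S -> c d
   3  $ T' d c  c d b b e a $  match c
   4  $ T' d    d b b e a $    match d
   5  $ T'      b b e a $      expand T' -> b P a
   6  $ a P b   b b e a $      match b
   7  $ a P     b e a $        expand P -> b e
   8  $ a e b   b e a $        match b
   9  $ a e     e a $          match e
  10  $ a       a $            match a
Accept reached after 10 steps.

10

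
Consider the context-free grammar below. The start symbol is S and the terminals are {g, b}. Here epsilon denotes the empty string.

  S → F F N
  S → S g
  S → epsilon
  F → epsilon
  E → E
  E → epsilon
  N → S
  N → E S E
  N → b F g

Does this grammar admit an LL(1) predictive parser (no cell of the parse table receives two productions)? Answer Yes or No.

FIRST(S) = {epsilon, b, g}
FIRST(F) = {epsilon}
FIRST(E) = {epsilon}
FIRST(N) = {epsilon, b, g}
FOLLOW(S) = {$, g}
FOLLOW(F) = {$, b, g}
FOLLOW(E) = {$, b, g}
FOLLOW(N) = {$, g}
Cell M[E, $] receives both E → E and E → epsilon — the grammar is not LL(1).

No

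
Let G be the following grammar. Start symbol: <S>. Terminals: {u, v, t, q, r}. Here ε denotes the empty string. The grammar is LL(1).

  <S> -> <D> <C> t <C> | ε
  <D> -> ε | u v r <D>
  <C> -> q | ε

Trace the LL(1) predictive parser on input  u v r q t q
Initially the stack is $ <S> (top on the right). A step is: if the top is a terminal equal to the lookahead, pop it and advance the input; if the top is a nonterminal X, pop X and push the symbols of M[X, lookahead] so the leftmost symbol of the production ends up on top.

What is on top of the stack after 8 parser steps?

t

     Stack                  Input          Action
  1  $ <S>                  u v r q t q $  expand <S> -> <D> <C> t <C>
  2  $ <C> t <C> <D>        u v r q t q $  expand <D> -> u v r <D>
  3  $ <C> t <C> <D> r v u  u v r q t q $  match u
  4  $ <C> t <C> <D> r v    v r q t q $    match v
  5  $ <C> t <C> <D> r      r q t q $      match r
  6  $ <C> t <C> <D>        q t q $        expand <D> -> ε
  7  $ <C> t <C>            q t q $        expand <C> -> q
  8  $ <C> t q              q t q $        match q
Stack after step 8: $ <C> t (top = t).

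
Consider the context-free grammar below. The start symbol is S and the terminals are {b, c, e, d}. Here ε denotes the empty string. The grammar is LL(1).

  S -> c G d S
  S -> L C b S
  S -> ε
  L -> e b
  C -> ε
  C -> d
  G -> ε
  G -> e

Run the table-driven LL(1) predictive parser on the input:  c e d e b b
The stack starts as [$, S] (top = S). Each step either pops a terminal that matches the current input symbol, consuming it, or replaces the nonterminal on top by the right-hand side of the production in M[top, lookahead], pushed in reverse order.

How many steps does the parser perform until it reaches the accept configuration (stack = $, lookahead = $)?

12

      Stack        Input          Action
   1  $ S          c e d e b b $  expand S -> c G d S
   2  $ S d G c    c e d e b b $  match c
   3  $ S d G      e d e b b $    expand G -> e
   4  $ S d e      e d e b b $    match e
   5  $ S d        d e b b $      match d
   6  $ S          e b b $        expand S -> L C b S
   7  $ S b C L    e b b $        expand L -> e b
   8  $ S b C b e  e b b $        match e
   9  $ S b C b    b b $          match b
  10  $ S b C      b $            expand C -> ε
  11  $ S b        b $            match b
  12  $ S          $              expand S -> ε
Accept reached after 12 steps.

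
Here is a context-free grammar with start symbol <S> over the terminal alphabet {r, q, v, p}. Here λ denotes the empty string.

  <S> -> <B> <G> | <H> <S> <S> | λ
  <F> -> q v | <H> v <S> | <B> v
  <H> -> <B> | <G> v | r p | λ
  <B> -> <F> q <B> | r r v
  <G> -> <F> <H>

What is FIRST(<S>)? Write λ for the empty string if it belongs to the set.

{λ, q, r, v}

FIRST(<S>): from <S>-><B> <G> we get {q, r, v}; from <S>-><H> <S> <S> we get {λ, q, r, v}; from <S>->λ we get {λ}. So FIRST(<S>) = {λ, q, r, v}.
FIRST(<F>): from <F>->q v we get {q}; from <F>-><H> v <S> we get {q, r, v}; from <F>-><B> v we get {q, r, v}. So FIRST(<F>) = {q, r, v}.
FIRST(<B>): from <B>-><F> q <B> we get {q, r, v}; from <B>->r r v we get {r}. So FIRST(<B>) = {q, r, v}.
FIRST(<G>): from <G>-><F> <H> we get {q, r, v}. So FIRST(<G>) = {q, r, v}.
FIRST(<H>): from <H>-><B> we get {q, r, v}; from <H>-><G> v we get {q, r, v}; from <H>->r p we get {r}; from <H>->λ we get {λ}. So FIRST(<H>) = {λ, q, r, v}.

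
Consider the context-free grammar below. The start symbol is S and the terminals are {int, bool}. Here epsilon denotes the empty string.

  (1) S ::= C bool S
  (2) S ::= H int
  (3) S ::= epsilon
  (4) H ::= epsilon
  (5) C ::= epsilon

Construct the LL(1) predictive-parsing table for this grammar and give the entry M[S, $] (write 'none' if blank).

S ::= epsilon

FIRST(H) = {epsilon}
FIRST(C) = {epsilon}
FIRST(S) = {epsilon, bool, int}  (via C bool S, H int)
FOLLOW(S) includes $ since S is the start symbol.
FOLLOW(S): in S::=C bool S, the suffix after S is empty (adds nothing new). Thus FOLLOW(S) = {$}.
For S ::= C bool S: FIRST(C bool S) = {bool}, so it goes in M[S, t] for t ∈ {bool}.
For S ::= H int: FIRST(H int) = {int}, so it goes in M[S, t] for t ∈ {int}.
For S ::= epsilon: FIRST(epsilon) = {epsilon}, so it goes in M[S, t] for t ∈ {}; since epsilon ∈ FIRST, also for every t ∈ FOLLOW(S) = {$}.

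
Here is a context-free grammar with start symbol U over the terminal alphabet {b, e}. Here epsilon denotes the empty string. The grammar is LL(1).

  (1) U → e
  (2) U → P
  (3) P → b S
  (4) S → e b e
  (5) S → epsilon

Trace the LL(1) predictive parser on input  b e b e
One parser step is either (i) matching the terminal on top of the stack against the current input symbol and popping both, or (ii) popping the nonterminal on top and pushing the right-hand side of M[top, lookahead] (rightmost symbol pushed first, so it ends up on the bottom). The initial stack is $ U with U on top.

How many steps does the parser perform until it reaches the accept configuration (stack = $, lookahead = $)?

step 1: stack=$ U  input=b e b e $  — expand U → P
step 2: stack=$ P  input=b e b e $  — expand P → b S
step 3: stack=$ S b  input=b e b e $  — match b
step 4: stack=$ S  input=e b e $  — expand S → e b e
step 5: stack=$ e b e  input=e b e $  — match e
step 6: stack=$ e b  input=b e $  — match b
step 7: stack=$ e  input=e $  — match e
Accept reached after 7 steps.

7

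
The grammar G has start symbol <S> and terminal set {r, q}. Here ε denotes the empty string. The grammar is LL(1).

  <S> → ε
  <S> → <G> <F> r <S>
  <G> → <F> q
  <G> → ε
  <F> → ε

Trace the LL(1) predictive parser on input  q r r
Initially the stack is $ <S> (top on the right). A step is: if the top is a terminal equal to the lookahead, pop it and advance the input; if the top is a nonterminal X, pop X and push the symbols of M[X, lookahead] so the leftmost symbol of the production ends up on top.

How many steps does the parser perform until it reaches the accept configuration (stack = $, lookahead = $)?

      Stack              Input    Action
   1  $ <S>              q r r $  expand <S> → <G> <F> r <S>
   2  $ <S> r <F> <G>    q r r $  expand <G> → <F> q
   3  $ <S> r <F> q <F>  q r r $  expand <F> → ε
   4  $ <S> r <F> q      q r r $  match q
   5  $ <S> r <F>        r r $    expand <F> → ε
   6  $ <S> r            r r $    match r
   7  $ <S>              r $      expand <S> → <G> <F> r <S>
   8  $ <S> r <F> <G>    r $      expand <G> → ε
   9  $ <S> r <F>        r $      expand <F> → ε
  10  $ <S> r            r $      match r
  11  $ <S>              $        expand <S> → ε
Accept reached after 11 steps.

11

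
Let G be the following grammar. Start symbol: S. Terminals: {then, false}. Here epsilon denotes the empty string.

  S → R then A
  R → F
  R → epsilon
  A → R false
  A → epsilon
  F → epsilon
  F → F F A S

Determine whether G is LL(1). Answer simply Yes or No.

No

FIRST(S) = {false, then}
FIRST(R) = {epsilon, false, then}
FIRST(A) = {epsilon, false, then}
FIRST(F) = {epsilon, false, then}
FOLLOW(S) = {$, false, then}
FOLLOW(R) = {false, then}
FOLLOW(A) = {$, false, then}
FOLLOW(F) = {false, then}
Cell M[A, false] receives both A → R false and A → epsilon — the grammar is not LL(1).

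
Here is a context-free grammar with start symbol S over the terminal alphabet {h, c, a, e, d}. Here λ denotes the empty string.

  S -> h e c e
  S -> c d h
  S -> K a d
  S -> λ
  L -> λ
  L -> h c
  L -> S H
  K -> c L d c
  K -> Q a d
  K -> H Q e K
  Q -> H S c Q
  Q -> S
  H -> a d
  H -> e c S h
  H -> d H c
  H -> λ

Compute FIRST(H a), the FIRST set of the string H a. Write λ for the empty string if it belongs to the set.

{a, d, e}

FIRST(H) = {λ, a, d, e}
FIRST(S) = {λ, a, c, d, e, h}  (via K a d)
FIRST(L) = {λ, a, c, d, e, h}  (via S H)
FIRST(Q) = {λ, a, c, d, e, h}  (via H S c Q, S)
FIRST(K) = {a, c, d, e, h}  (via Q a d, H Q e K)
FIRST(H a): take FIRST of each symbol in turn, carrying on past any symbol whose FIRST contains λ; result {a, d, e}.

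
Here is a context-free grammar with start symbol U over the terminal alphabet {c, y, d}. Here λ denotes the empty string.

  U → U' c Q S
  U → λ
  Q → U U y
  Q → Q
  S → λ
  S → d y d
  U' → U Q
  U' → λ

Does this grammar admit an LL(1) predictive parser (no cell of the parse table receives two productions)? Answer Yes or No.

No

FIRST(U) = {λ, c, y}
FIRST(Q) = {c, y}
FIRST(S) = {λ, d}
FIRST(U') = {λ, c, y}
FOLLOW(U) = {$, c, y}
FOLLOW(Q) = {$, c, d, y}
FOLLOW(S) = {$, c, y}
FOLLOW(U') = {c}
Cell M[Q, c] receives both Q → U U y and Q → Q — the grammar is not LL(1).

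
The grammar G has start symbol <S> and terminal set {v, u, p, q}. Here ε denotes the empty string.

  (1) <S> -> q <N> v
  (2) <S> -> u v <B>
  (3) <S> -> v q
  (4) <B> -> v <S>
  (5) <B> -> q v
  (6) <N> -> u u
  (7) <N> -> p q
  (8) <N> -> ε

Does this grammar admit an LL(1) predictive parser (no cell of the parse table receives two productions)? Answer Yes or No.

Yes

FIRST(<S>) = {q, u, v}
FIRST(<B>) = {q, v}
FIRST(<N>) = {ε, p, u}
FOLLOW(<S>) = {$}
FOLLOW(<B>) = {$}
FOLLOW(<N>) = {v}
Each cell of M receives at most one production.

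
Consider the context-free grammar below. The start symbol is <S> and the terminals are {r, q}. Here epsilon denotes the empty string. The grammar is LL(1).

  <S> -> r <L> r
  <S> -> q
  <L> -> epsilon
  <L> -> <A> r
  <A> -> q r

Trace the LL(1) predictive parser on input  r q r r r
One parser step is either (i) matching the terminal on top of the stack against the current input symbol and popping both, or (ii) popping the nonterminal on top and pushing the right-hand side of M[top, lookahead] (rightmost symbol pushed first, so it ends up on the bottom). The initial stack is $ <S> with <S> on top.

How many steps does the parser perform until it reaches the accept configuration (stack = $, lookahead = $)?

step 1: stack=$ <S>  input=r q r r r $  — expand <S> -> r <L> r
step 2: stack=$ r <L> r  input=r q r r r $  — match r
step 3: stack=$ r <L>  input=q r r r $  — expand <L> -> <A> r
step 4: stack=$ r r <A>  input=q r r r $  — expand <A> -> q r
step 5: stack=$ r r r q  input=q r r r $  — match q
step 6: stack=$ r r r  input=r r r $  — match r
step 7: stack=$ r r  input=r r $  — match r
step 8: stack=$ r  input=r $  — match r
Accept reached after 8 steps.

8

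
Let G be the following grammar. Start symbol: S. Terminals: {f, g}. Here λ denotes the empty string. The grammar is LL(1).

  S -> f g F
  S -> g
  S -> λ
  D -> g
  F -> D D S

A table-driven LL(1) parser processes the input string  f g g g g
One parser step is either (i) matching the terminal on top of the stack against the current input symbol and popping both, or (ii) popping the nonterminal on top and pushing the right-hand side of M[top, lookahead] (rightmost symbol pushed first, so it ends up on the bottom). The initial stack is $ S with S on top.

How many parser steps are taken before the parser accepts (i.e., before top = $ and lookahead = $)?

step 1: stack=$ S  input=f g g g g $  — expand S -> f g F
step 2: stack=$ F g f  input=f g g g g $  — match f
step 3: stack=$ F g  input=g g g g $  — match g
step 4: stack=$ F  input=g g g $  — expand F -> D D S
step 5: stack=$ S D D  input=g g g $  — expand D -> g
step 6: stack=$ S D g  input=g g g $  — match g
step 7: stack=$ S D  input=g g $  — expand D -> g
step 8: stack=$ S g  input=g g $  — match g
step 9: stack=$ S  input=g $  — expand S -> g
step 10: stack=$ g  input=g $  — match g
Accept reached after 10 steps.

10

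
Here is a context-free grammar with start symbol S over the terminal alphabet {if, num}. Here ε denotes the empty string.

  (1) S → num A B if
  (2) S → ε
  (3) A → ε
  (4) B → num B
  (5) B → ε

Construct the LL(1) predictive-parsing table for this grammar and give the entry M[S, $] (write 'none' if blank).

FIRST(S) = {ε, num}
FIRST(A) = {ε}
FIRST(B) = {ε, num}
FOLLOW(S) includes $ since S is the start symbol.
FOLLOW(S): S appears on no right-hand side. Thus FOLLOW(S) = {$}.
For S → num A B if: FIRST(num A B if) = {num}, so it goes in M[S, t] for t ∈ {num}.
For S → ε: FIRST(ε) = {ε}, so it goes in M[S, t] for t ∈ {}; since ε ∈ FIRST, also for every t ∈ FOLLOW(S) = {$}.

S → ε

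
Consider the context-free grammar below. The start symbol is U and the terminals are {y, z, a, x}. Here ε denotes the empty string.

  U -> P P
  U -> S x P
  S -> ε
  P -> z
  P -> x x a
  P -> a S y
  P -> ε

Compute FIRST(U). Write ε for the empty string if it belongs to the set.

{ε, a, x, z}

FIRST(S) = {ε}
FIRST(P) = {ε, a, x, z}
FIRST(U) = {ε, a, x, z}  (via P P, S x P)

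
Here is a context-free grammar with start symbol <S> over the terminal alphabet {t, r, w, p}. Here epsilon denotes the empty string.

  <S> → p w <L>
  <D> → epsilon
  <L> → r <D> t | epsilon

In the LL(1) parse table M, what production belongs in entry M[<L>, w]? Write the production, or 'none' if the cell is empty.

none

FIRST(<S>) = {p}
FIRST(<D>) = {epsilon}
FIRST(<L>) = {epsilon, r}
FOLLOW(<S>) includes $ since <S> is the start symbol.
FOLLOW(<S>): <S> appears on no right-hand side. Thus FOLLOW(<S>) = {$}.
FOLLOW(<L>): in <S>→p w <L>, the suffix after <L> is empty, so FOLLOW(<L>) ⊇ FOLLOW(<S>) = {$}. Thus FOLLOW(<L>) = {$}.
For <L> → r <D> t: FIRST(r <D> t) = {r}, so it goes in M[<L>, t] for t ∈ {r}.
For <L> → epsilon: FIRST(epsilon) = {epsilon}, so it goes in M[<L>, t] for t ∈ {}; since epsilon ∈ FIRST, also for every t ∈ FOLLOW(<L>) = {$}.
None of these place a production in M[<L>, w].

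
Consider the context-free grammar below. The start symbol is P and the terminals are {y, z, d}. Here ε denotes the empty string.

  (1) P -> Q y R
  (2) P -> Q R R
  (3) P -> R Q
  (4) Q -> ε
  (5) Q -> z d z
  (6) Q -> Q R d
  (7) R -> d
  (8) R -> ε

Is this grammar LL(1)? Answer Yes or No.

No

FIRST(P) = {ε, d, y, z}
FIRST(Q) = {ε, d, z}
FIRST(R) = {ε, d}
FOLLOW(P) = {$}
FOLLOW(Q) = {$, d, y}
FOLLOW(R) = {$, d, z}
Cell M[P, $] receives both P -> Q R R and P -> R Q — the grammar is not LL(1).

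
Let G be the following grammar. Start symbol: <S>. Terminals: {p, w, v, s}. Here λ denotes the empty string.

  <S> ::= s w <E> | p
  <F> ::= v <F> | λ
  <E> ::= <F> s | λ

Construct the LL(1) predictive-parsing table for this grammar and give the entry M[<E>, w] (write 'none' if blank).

none

FIRST(<S>) = {p, s}
FIRST(<F>) = {λ, v}
FIRST(<E>) = {λ, s, v}  (via <F> s)
FOLLOW(<S>) includes $ since <S> is the start symbol.
FOLLOW(<S>): <S> appears on no right-hand side. Thus FOLLOW(<S>) = {$}.
FOLLOW(<E>): in <S>::=s w <E>, the suffix after <E> is empty, so FOLLOW(<E>) ⊇ FOLLOW(<S>) = {$}. Thus FOLLOW(<E>) = {$}.
For <E> ::= <F> s: FIRST(<F> s) = {s, v}, so it goes in M[<E>, t] for t ∈ {s, v}.
For <E> ::= λ: FIRST(λ) = {λ}, so it goes in M[<E>, t] for t ∈ {}; since λ ∈ FIRST, also for every t ∈ FOLLOW(<E>) = {$}.
None of these place a production in M[<E>, w].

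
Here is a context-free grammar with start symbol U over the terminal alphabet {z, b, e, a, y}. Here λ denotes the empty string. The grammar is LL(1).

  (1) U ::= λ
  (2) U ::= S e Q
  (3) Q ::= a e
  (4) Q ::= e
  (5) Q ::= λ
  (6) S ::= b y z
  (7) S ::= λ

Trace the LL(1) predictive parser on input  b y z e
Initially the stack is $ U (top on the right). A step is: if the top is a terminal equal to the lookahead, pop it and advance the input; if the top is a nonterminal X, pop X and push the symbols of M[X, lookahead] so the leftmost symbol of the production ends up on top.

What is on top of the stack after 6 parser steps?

     Stack        Input      Action
  1  $ U          b y z e $  expand U ::= S e Q
  2  $ Q e S      b y z e $  expand S ::= b y z
  3  $ Q e z y b  b y z e $  match b
  4  $ Q e z y    y z e $    match y
  5  $ Q e z      z e $      match z
  6  $ Q e        e $        match e
Stack after step 6: $ Q (top = Q).

Q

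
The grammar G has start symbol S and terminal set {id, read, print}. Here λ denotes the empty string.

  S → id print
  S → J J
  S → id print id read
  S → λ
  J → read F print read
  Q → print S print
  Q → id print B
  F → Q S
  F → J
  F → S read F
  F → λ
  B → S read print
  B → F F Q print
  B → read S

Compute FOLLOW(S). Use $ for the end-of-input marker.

{$, id, print, read}

FIRST(J) = {read}
FIRST(Q) = {id, print}
FIRST(S) = {λ, id, read}  (via J J)
FIRST(F) = {λ, id, print, read}  (via Q S, J, S read F)
FIRST(B) = {id, print, read}  (via S read print, F F Q print)
FOLLOW(S) includes $ since S is the start symbol.
FOLLOW(F): in J→read F print read, F is followed by print read with FIRST {print}; in F→S read F, the suffix after F is empty (adds nothing new); in B→F F Q print (occurrence 1), F is followed by F Q print with FIRST {id, print, read}; in B→F F Q print (occurrence 2), F is followed by Q print with FIRST {id, print}. Thus FOLLOW(F) = {id, print, read}.
FOLLOW(Q): in F→Q S, Q is followed by S with FIRST {λ, id, read}; in F→Q S, the suffix after Q is nullable, so FOLLOW(Q) ⊇ FOLLOW(F) = {id, print, read}; in B→F F Q print, Q is followed by print with FIRST {print}. Thus FOLLOW(Q) = {id, print, read}.
FOLLOW(B): in Q→id print B, the suffix after B is empty, so FOLLOW(B) ⊇ FOLLOW(Q) = {id, print, read}. Thus FOLLOW(B) = {id, print, read}.
FOLLOW(S): in Q→print S print, S is followed by print with FIRST {print}; in F→Q S, the suffix after S is empty, so FOLLOW(S) ⊇ FOLLOW(F) = {id, print, read}; in F→S read F, S is followed by read F with FIRST {read}; in B→S read print, S is followed by read print with FIRST {read}; in B→read S, the suffix after S is empty, so FOLLOW(S) ⊇ FOLLOW(B) = {id, print, read}. Thus FOLLOW(S) = {$, id, print, read}.
FOLLOW(J): in S→J J (occurrence 1), J is followed by J with FIRST {read}; in S→J J (occurrence 2), the suffix after J is empty, so FOLLOW(J) ⊇ FOLLOW(S) = {$, id, print, read}; in F→J, the suffix after J is empty, so FOLLOW(J) ⊇ FOLLOW(F) = {id, print, read}. Thus FOLLOW(J) = {$, id, print, read}.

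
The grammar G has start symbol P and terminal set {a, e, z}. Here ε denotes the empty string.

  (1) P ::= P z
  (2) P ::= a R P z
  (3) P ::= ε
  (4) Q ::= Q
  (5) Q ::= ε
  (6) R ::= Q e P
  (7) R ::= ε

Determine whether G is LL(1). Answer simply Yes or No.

FIRST(P) = {ε, a, z}
FIRST(Q) = {ε}
FIRST(R) = {ε, e}
FOLLOW(P) = {$, a, z}
FOLLOW(Q) = {e}
FOLLOW(R) = {a, z}
Cell M[P, a] receives both P ::= P z and P ::= a R P z and P ::= ε — the grammar is not LL(1).

No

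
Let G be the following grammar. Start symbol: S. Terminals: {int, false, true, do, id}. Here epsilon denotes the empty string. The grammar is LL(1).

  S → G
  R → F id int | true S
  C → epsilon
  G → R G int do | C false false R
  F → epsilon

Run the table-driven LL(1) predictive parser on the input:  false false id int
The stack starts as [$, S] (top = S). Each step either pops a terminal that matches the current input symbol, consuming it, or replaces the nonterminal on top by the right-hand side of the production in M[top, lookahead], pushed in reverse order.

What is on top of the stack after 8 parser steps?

step 1: stack=$ S  input=false false id int $  — expand S → G
step 2: stack=$ G  input=false false id int $  — expand G → C false false R
step 3: stack=$ R false false C  input=false false id int $  — expand C → epsilon
step 4: stack=$ R false false  input=false false id int $  — match false
step 5: stack=$ R false  input=false id int $  — match false
step 6: stack=$ R  input=id int $  — expand R → F id int
step 7: stack=$ int id F  input=id int $  — expand F → epsilon
step 8: stack=$ int id  input=id int $  — match id
Stack after step 8: $ int (top = int).

int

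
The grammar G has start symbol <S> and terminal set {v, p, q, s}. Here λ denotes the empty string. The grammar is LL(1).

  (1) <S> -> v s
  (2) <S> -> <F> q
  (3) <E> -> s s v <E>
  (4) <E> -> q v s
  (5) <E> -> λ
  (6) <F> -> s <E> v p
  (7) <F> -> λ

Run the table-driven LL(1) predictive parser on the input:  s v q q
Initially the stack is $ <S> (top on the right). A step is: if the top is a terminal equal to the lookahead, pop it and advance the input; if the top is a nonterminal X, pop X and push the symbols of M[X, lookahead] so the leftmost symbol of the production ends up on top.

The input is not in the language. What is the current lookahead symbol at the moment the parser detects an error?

q

     Stack          Input      Action
  1  $ <S>          s v q q $  expand <S> -> <F> q
  2  $ q <F>        s v q q $  expand <F> -> s <E> v p
  3  $ q p v <E> s  s v q q $  match s
  4  $ q p v <E>    v q q $    expand <E> -> λ
  5  $ q p v        v q q $    match v
  6  $ q p          q q $      error: top is terminal p but lookahead is q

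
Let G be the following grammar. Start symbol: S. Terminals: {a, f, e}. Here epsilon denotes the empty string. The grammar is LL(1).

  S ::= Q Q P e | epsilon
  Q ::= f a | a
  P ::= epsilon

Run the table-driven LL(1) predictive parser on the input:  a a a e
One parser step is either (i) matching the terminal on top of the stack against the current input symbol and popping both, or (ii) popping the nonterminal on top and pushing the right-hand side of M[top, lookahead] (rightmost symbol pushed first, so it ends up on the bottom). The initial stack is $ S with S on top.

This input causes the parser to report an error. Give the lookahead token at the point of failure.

step 1: stack=$ S  input=a a a e $  — expand S ::= Q Q P e
step 2: stack=$ e P Q Q  input=a a a e $  — expand Q ::= a
step 3: stack=$ e P Q a  input=a a a e $  — match a
step 4: stack=$ e P Q  input=a a e $  — expand Q ::= a
step 5: stack=$ e P a  input=a a e $  — match a
step 6: stack=$ e P  input=a e $  — error: M[P, a] is empty

a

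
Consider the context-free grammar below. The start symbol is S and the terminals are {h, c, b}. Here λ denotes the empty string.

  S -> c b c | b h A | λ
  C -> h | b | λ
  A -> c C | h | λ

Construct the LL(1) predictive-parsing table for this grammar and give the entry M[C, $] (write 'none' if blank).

FIRST(S): from S->c b c we get {c}; from S->b h A we get {b}; from S->λ we get {λ}. So FIRST(S) = {λ, b, c}.
FIRST(C): from C->h we get {h}; from C->b we get {b}; from C->λ we get {λ}. So FIRST(C) = {λ, b, h}.
FIRST(A): from A->c C we get {c}; from A->h we get {h}; from A->λ we get {λ}. So FIRST(A) = {λ, c, h}.
FOLLOW(S) includes $ since S is the start symbol.
FOLLOW(A): in S->b h A, the suffix after A is empty, so FOLLOW(A) ⊇ FOLLOW(S) = {$}. Thus FOLLOW(A) = {$}.
FOLLOW(C): in A->c C, the suffix after C is empty, so FOLLOW(C) ⊇ FOLLOW(A) = {$}. Thus FOLLOW(C) = {$}.
For C -> h: FIRST(h) = {h}, so it goes in M[C, t] for t ∈ {h}.
For C -> b: FIRST(b) = {b}, so it goes in M[C, t] for t ∈ {b}.
For C -> λ: FIRST(λ) = {λ}, so it goes in M[C, t] for t ∈ {}; since λ ∈ FIRST, also for every t ∈ FOLLOW(C) = {$}.

C -> λ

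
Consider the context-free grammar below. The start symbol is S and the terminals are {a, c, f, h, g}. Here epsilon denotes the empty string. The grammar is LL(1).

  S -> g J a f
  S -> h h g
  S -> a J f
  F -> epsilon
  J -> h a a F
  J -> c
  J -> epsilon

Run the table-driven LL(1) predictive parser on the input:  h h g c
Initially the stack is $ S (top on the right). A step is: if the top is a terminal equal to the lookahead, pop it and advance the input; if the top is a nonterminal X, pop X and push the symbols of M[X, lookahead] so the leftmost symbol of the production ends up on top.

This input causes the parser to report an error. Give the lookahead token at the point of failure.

     Stack    Input      Action
  1  $ S      h h g c $  expand S -> h h g
  2  $ g h h  h h g c $  match h
  3  $ g h    h g c $    match h
  4  $ g      g c $      match g
  5  $        c $        error: stack empty but input remains

c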